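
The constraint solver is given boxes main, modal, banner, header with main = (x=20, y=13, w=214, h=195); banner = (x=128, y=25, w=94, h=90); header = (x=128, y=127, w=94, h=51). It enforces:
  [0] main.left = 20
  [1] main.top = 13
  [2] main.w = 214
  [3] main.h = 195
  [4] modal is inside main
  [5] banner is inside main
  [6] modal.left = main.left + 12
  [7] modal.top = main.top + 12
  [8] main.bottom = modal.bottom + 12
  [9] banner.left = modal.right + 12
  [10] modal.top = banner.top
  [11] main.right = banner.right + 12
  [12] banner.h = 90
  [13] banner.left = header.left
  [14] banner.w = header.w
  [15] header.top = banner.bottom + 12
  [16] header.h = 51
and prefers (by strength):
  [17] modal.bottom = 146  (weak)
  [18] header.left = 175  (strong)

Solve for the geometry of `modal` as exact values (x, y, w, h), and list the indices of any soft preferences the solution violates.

1. modal.x = 32  [modal.left = main.left + 12]
2. modal.y = 25  [modal.top = main.top + 12]
3. modal.h = 171  [main.bottom = modal.bottom + 12]
4. modal.w = 84  [banner.left = modal.right + 12]

modal = (x=32, y=25, w=84, h=171)
violated soft preferences: 17, 18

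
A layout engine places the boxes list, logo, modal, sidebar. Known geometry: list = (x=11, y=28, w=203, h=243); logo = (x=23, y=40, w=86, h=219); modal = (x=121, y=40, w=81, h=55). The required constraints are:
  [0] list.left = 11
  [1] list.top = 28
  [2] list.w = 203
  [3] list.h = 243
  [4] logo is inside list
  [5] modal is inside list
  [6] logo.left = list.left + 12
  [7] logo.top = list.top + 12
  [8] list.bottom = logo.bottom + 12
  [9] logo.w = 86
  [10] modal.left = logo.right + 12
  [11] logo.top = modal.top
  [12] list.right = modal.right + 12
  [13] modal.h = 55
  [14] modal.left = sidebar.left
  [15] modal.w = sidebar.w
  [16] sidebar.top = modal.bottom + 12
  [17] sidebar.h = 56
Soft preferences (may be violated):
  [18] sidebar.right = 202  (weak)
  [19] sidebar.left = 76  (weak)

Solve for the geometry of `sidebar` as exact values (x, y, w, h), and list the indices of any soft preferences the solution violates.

sidebar = (x=121, y=107, w=81, h=56)
violated soft preferences: 19

1. sidebar.x = 121  [modal.left = sidebar.left]
2. sidebar.w = 81  [modal.w = sidebar.w]
3. sidebar.y = 107  [sidebar.top = modal.bottom + 12]
4. sidebar.h = 56  [sidebar.h = 56]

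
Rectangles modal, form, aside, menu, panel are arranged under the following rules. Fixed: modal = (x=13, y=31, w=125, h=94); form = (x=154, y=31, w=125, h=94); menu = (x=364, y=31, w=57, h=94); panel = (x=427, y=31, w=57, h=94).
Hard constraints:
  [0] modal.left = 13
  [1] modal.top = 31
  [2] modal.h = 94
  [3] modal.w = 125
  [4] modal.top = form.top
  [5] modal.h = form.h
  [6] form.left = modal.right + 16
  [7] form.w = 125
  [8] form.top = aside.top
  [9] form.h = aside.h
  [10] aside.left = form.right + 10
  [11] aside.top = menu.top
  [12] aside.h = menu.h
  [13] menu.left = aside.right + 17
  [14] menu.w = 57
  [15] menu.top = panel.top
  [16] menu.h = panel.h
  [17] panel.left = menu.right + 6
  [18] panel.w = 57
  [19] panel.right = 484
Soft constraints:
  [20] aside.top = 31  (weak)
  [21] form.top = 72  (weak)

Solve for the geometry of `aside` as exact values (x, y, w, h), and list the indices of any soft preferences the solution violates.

aside = (x=289, y=31, w=58, h=94)
violated soft preferences: 21

1. aside.y = 31  [form.top = aside.top]
2. aside.h = 94  [form.h = aside.h]
3. aside.x = 289  [aside.left = form.right + 10]
4. aside.w = 58  [menu.left = aside.right + 17]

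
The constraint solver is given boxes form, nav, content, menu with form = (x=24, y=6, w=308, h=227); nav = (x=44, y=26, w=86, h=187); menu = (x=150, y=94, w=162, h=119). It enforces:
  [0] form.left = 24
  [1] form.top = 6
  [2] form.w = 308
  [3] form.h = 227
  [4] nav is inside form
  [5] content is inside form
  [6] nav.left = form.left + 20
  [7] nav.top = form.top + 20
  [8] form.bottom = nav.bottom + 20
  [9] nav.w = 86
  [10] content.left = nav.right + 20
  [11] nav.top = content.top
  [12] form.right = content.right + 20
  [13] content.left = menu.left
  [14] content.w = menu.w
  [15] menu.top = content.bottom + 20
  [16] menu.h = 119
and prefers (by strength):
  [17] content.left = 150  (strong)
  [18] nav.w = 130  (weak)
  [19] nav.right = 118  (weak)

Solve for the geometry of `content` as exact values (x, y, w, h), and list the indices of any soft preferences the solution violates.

content = (x=150, y=26, w=162, h=48)
violated soft preferences: 18, 19

1. content.x = 150  [content.left = nav.right + 20]
2. content.y = 26  [nav.top = content.top]
3. content.w = 162  [form.right = content.right + 20]
4. content.h = 48  [menu.top = content.bottom + 20]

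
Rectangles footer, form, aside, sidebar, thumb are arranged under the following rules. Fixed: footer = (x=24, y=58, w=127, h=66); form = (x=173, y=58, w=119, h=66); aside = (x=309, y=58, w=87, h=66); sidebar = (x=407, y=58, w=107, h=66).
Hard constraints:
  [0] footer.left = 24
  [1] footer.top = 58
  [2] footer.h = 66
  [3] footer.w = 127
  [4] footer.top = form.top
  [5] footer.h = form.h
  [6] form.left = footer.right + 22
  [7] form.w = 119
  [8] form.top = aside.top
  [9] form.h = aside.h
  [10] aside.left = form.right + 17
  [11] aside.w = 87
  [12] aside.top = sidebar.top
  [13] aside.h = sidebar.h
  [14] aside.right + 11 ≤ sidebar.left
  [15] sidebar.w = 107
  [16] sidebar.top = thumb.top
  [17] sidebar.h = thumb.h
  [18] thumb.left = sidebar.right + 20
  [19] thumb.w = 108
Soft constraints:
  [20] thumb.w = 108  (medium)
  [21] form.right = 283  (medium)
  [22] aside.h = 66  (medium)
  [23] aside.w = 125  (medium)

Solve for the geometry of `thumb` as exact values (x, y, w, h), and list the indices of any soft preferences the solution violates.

thumb = (x=534, y=58, w=108, h=66)
violated soft preferences: 21, 23

1. thumb.y = 58  [sidebar.top = thumb.top]
2. thumb.h = 66  [sidebar.h = thumb.h]
3. thumb.x = 534  [thumb.left = sidebar.right + 20]
4. thumb.w = 108  [thumb.w = 108]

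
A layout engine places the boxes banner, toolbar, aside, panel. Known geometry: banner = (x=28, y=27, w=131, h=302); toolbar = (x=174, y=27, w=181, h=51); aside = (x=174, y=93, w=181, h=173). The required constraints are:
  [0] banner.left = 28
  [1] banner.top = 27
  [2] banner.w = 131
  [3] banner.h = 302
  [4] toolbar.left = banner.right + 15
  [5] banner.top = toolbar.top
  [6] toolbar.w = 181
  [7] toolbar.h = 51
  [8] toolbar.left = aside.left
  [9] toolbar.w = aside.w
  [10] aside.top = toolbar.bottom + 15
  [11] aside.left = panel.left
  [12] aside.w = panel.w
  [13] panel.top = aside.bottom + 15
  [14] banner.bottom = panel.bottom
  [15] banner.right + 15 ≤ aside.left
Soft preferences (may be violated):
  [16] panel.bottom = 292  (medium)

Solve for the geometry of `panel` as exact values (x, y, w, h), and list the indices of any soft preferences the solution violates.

panel = (x=174, y=281, w=181, h=48)
violated soft preferences: 16

1. panel.x = 174  [aside.left = panel.left]
2. panel.w = 181  [aside.w = panel.w]
3. panel.y = 281  [panel.top = aside.bottom + 15]
4. panel.h = 48  [banner.bottom = panel.bottom]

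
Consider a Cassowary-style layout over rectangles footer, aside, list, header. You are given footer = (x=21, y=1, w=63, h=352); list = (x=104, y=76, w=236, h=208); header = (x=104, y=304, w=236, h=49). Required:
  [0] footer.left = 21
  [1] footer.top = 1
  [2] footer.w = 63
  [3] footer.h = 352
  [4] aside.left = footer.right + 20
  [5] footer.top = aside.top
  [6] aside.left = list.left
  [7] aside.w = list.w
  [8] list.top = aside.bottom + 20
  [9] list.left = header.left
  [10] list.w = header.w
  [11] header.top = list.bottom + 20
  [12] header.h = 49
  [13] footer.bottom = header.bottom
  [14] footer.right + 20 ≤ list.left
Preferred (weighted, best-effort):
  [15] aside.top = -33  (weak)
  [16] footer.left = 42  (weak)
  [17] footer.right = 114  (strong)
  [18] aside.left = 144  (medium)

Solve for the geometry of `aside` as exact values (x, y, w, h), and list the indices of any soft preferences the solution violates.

1. aside.x = 104  [aside.left = footer.right + 20]
2. aside.y = 1  [footer.top = aside.top]
3. aside.w = 236  [aside.w = list.w]
4. aside.h = 55  [list.top = aside.bottom + 20]

aside = (x=104, y=1, w=236, h=55)
violated soft preferences: 15, 16, 17, 18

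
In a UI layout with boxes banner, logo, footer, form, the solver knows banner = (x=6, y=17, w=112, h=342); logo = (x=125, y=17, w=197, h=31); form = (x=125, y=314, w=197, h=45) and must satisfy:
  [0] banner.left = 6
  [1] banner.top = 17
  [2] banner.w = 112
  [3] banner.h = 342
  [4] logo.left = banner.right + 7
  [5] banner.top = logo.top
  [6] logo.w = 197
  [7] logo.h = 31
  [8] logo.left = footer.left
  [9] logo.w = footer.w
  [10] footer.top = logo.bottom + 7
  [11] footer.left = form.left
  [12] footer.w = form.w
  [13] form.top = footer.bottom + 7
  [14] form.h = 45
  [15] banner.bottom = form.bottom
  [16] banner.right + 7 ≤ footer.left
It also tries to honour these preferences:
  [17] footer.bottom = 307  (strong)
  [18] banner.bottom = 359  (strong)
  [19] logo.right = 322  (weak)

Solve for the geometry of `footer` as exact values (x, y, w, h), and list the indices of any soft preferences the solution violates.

1. footer.x = 125  [logo.left = footer.left]
2. footer.w = 197  [logo.w = footer.w]
3. footer.y = 55  [footer.top = logo.bottom + 7]
4. footer.h = 252  [form.top = footer.bottom + 7]

footer = (x=125, y=55, w=197, h=252)
violated soft preferences: none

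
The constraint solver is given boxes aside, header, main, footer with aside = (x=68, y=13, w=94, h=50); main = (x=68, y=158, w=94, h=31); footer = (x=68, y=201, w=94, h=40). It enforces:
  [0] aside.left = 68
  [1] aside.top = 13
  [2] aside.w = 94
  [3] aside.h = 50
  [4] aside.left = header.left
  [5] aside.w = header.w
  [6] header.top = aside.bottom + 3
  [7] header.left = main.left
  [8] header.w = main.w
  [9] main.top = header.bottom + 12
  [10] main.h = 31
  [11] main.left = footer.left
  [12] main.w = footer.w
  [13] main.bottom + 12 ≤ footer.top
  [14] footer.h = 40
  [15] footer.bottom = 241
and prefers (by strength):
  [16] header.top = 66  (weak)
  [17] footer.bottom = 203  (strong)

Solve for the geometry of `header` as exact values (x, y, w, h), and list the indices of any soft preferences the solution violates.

1. header.x = 68  [aside.left = header.left]
2. header.w = 94  [aside.w = header.w]
3. header.y = 66  [header.top = aside.bottom + 3]
4. header.h = 80  [main.top = header.bottom + 12]

header = (x=68, y=66, w=94, h=80)
violated soft preferences: 17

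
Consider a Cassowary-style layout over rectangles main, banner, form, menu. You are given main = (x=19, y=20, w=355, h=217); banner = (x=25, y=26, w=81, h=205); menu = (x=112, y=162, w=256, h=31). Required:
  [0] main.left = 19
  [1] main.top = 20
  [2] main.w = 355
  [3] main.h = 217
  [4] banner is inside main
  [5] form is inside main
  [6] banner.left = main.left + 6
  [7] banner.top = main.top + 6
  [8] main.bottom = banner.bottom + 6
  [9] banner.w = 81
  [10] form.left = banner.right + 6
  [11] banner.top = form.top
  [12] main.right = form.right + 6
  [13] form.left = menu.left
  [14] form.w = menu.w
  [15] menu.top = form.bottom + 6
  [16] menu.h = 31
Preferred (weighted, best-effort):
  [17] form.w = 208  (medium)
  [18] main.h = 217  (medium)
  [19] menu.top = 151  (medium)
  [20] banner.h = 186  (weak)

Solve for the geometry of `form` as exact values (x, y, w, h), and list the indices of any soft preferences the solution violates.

form = (x=112, y=26, w=256, h=130)
violated soft preferences: 17, 19, 20

1. form.x = 112  [form.left = banner.right + 6]
2. form.y = 26  [banner.top = form.top]
3. form.w = 256  [main.right = form.right + 6]
4. form.h = 130  [menu.top = form.bottom + 6]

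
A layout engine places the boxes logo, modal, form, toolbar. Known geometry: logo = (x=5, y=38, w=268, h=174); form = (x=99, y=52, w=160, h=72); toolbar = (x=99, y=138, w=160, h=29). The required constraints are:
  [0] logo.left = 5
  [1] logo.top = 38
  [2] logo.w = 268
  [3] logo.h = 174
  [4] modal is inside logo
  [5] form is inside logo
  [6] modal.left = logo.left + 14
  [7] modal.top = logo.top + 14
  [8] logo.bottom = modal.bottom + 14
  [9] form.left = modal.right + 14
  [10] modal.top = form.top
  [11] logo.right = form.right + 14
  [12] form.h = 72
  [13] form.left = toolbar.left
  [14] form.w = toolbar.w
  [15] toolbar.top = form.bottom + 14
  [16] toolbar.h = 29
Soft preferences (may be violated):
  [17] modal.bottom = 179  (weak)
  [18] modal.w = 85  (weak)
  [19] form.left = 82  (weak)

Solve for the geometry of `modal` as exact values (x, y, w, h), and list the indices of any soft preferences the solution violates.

1. modal.x = 19  [modal.left = logo.left + 14]
2. modal.y = 52  [modal.top = logo.top + 14]
3. modal.h = 146  [logo.bottom = modal.bottom + 14]
4. modal.w = 66  [form.left = modal.right + 14]

modal = (x=19, y=52, w=66, h=146)
violated soft preferences: 17, 18, 19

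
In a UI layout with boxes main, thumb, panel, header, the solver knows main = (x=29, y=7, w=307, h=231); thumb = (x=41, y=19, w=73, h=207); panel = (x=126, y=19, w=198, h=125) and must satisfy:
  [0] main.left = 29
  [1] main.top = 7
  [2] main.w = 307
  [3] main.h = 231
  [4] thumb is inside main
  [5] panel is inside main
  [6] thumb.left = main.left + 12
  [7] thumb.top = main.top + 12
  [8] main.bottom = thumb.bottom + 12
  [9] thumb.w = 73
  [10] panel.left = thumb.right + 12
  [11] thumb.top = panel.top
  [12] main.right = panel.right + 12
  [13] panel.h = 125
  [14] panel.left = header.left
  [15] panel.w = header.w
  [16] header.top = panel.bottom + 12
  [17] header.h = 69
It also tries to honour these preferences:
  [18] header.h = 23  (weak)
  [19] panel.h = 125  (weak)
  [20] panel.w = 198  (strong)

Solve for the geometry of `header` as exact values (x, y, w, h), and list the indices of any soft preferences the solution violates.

header = (x=126, y=156, w=198, h=69)
violated soft preferences: 18

1. header.x = 126  [panel.left = header.left]
2. header.w = 198  [panel.w = header.w]
3. header.y = 156  [header.top = panel.bottom + 12]
4. header.h = 69  [header.h = 69]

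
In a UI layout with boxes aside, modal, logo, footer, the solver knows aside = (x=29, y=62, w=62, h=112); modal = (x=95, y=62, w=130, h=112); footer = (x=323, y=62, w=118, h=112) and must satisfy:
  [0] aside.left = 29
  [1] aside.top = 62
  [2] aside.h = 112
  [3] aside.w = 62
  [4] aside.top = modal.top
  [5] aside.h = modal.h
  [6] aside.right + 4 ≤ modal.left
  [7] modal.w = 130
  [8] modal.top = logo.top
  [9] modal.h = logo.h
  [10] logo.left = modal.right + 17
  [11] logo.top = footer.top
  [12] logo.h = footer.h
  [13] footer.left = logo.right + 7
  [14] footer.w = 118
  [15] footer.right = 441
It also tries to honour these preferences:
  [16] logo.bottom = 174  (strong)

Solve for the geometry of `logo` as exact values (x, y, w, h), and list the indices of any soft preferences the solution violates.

1. logo.y = 62  [modal.top = logo.top]
2. logo.h = 112  [modal.h = logo.h]
3. logo.x = 242  [logo.left = modal.right + 17]
4. logo.w = 74  [footer.left = logo.right + 7]

logo = (x=242, y=62, w=74, h=112)
violated soft preferences: none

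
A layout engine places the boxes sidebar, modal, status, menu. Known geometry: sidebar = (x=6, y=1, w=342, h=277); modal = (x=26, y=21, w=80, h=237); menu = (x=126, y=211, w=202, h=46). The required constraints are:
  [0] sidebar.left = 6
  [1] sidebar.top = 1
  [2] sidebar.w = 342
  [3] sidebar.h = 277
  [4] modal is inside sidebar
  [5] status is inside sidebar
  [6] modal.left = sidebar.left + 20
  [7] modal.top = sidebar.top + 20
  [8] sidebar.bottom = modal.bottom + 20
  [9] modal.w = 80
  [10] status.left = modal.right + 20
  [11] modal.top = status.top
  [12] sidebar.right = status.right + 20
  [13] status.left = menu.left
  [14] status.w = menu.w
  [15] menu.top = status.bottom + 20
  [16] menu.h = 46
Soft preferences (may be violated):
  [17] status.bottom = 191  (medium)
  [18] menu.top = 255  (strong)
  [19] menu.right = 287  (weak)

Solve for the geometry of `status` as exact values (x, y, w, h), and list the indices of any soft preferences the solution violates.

status = (x=126, y=21, w=202, h=170)
violated soft preferences: 18, 19

1. status.x = 126  [status.left = modal.right + 20]
2. status.y = 21  [modal.top = status.top]
3. status.w = 202  [sidebar.right = status.right + 20]
4. status.h = 170  [menu.top = status.bottom + 20]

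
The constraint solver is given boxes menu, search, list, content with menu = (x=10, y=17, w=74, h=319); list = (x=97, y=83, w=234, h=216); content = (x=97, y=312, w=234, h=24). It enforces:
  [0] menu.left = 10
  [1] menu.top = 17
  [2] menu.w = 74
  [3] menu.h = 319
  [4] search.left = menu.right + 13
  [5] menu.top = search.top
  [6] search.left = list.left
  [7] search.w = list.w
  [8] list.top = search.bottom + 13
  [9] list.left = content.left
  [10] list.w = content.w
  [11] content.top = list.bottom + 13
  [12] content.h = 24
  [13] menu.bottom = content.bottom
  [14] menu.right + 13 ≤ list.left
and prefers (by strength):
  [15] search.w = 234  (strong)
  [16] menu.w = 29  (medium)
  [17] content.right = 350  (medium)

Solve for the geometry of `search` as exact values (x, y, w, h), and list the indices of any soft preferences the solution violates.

1. search.x = 97  [search.left = menu.right + 13]
2. search.y = 17  [menu.top = search.top]
3. search.w = 234  [search.w = list.w]
4. search.h = 53  [list.top = search.bottom + 13]

search = (x=97, y=17, w=234, h=53)
violated soft preferences: 16, 17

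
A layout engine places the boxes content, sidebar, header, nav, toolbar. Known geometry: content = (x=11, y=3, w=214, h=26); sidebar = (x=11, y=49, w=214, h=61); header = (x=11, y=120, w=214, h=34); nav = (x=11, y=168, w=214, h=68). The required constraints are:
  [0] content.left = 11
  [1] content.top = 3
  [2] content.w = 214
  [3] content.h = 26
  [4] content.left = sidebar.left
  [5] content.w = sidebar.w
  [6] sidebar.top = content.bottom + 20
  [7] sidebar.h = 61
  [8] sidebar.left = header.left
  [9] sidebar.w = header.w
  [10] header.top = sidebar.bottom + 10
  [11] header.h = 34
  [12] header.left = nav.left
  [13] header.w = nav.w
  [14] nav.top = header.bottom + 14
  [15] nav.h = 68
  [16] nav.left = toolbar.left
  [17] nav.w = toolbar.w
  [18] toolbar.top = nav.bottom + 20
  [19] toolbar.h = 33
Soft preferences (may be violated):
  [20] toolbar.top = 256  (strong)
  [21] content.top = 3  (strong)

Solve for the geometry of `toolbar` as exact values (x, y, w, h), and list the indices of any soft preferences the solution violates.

1. toolbar.x = 11  [nav.left = toolbar.left]
2. toolbar.w = 214  [nav.w = toolbar.w]
3. toolbar.y = 256  [toolbar.top = nav.bottom + 20]
4. toolbar.h = 33  [toolbar.h = 33]

toolbar = (x=11, y=256, w=214, h=33)
violated soft preferences: none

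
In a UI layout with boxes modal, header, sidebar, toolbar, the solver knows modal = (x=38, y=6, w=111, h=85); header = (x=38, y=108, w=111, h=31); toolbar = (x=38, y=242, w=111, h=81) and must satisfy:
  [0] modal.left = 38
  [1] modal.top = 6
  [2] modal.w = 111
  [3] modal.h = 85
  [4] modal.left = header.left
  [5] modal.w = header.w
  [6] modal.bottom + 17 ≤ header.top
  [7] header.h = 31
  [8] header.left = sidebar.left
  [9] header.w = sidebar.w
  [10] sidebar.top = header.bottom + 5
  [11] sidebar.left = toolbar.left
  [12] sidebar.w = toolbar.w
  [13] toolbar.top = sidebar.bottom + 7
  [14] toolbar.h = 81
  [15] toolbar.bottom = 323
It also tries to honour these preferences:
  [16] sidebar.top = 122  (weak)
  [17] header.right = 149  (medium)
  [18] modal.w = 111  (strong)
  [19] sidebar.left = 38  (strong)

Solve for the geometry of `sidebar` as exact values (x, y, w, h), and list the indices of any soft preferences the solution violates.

sidebar = (x=38, y=144, w=111, h=91)
violated soft preferences: 16

1. sidebar.x = 38  [header.left = sidebar.left]
2. sidebar.w = 111  [header.w = sidebar.w]
3. sidebar.y = 144  [sidebar.top = header.bottom + 5]
4. sidebar.h = 91  [toolbar.top = sidebar.bottom + 7]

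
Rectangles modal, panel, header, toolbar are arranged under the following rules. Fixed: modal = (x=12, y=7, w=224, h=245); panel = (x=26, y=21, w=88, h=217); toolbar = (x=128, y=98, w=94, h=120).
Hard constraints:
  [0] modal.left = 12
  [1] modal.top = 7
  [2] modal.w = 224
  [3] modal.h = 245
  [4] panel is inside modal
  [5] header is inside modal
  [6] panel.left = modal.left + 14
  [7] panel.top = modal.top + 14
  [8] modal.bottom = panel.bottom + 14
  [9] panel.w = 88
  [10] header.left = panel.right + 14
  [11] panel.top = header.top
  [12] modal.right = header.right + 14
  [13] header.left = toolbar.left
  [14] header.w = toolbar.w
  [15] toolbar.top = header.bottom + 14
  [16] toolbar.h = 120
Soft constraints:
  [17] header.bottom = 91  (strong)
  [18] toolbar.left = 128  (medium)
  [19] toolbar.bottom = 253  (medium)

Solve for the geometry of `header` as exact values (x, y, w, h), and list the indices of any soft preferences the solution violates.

1. header.x = 128  [header.left = panel.right + 14]
2. header.y = 21  [panel.top = header.top]
3. header.w = 94  [modal.right = header.right + 14]
4. header.h = 63  [toolbar.top = header.bottom + 14]

header = (x=128, y=21, w=94, h=63)
violated soft preferences: 17, 19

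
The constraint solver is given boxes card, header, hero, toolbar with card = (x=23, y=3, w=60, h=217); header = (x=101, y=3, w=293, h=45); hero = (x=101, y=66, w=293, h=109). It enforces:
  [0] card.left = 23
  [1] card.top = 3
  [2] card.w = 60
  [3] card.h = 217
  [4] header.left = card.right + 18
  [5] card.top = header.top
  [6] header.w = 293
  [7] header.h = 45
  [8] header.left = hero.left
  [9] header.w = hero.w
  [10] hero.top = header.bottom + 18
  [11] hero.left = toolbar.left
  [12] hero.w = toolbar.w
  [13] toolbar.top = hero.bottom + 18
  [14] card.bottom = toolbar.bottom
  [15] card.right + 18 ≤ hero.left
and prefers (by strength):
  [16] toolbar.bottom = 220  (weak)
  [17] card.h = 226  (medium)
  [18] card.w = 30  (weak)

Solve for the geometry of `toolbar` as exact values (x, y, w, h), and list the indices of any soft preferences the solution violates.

1. toolbar.x = 101  [hero.left = toolbar.left]
2. toolbar.w = 293  [hero.w = toolbar.w]
3. toolbar.y = 193  [toolbar.top = hero.bottom + 18]
4. toolbar.h = 27  [card.bottom = toolbar.bottom]

toolbar = (x=101, y=193, w=293, h=27)
violated soft preferences: 17, 18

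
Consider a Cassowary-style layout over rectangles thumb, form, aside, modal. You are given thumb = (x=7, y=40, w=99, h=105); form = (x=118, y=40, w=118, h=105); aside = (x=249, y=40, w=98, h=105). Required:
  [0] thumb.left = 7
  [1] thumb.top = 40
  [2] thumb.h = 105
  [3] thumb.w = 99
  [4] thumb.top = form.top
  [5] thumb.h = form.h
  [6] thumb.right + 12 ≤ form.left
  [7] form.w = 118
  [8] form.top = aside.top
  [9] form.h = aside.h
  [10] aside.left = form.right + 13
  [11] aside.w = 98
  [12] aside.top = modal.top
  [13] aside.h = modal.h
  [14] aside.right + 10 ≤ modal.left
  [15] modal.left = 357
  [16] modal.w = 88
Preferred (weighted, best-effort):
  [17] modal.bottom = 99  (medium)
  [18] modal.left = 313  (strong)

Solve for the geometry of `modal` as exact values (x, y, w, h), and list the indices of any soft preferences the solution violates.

modal = (x=357, y=40, w=88, h=105)
violated soft preferences: 17, 18

1. modal.y = 40  [aside.top = modal.top]
2. modal.h = 105  [aside.h = modal.h]
3. modal.x = 357  [modal.left = 357]
4. modal.w = 88  [modal.w = 88]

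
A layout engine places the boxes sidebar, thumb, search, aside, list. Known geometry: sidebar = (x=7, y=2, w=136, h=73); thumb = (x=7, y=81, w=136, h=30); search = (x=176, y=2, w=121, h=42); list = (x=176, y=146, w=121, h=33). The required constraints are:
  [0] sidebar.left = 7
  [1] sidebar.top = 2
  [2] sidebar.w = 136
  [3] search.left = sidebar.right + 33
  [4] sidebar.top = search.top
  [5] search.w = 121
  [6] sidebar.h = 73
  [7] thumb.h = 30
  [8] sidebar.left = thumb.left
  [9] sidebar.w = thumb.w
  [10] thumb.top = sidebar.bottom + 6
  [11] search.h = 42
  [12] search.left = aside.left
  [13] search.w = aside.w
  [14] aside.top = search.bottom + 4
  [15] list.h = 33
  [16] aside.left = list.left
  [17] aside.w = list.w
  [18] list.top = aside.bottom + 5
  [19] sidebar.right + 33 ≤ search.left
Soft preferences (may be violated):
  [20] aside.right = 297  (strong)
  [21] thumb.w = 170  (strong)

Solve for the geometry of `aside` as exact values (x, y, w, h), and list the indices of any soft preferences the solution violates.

aside = (x=176, y=48, w=121, h=93)
violated soft preferences: 21

1. aside.x = 176  [search.left = aside.left]
2. aside.w = 121  [search.w = aside.w]
3. aside.y = 48  [aside.top = search.bottom + 4]
4. aside.h = 93  [list.top = aside.bottom + 5]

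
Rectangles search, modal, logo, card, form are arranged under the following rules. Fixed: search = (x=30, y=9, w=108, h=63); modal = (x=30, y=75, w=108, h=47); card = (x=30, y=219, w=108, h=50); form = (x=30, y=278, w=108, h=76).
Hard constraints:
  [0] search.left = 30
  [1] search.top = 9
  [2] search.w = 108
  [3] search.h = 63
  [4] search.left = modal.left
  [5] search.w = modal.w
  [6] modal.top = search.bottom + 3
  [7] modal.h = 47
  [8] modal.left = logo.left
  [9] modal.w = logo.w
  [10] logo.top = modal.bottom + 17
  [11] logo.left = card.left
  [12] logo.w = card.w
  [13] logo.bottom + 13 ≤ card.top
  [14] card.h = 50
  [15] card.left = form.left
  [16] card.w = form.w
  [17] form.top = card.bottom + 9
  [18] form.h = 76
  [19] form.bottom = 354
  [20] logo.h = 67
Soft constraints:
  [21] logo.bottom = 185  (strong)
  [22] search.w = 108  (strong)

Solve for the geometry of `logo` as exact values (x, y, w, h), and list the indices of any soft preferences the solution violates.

logo = (x=30, y=139, w=108, h=67)
violated soft preferences: 21

1. logo.x = 30  [modal.left = logo.left]
2. logo.w = 108  [modal.w = logo.w]
3. logo.y = 139  [logo.top = modal.bottom + 17]
4. logo.h = 67  [logo.h = 67]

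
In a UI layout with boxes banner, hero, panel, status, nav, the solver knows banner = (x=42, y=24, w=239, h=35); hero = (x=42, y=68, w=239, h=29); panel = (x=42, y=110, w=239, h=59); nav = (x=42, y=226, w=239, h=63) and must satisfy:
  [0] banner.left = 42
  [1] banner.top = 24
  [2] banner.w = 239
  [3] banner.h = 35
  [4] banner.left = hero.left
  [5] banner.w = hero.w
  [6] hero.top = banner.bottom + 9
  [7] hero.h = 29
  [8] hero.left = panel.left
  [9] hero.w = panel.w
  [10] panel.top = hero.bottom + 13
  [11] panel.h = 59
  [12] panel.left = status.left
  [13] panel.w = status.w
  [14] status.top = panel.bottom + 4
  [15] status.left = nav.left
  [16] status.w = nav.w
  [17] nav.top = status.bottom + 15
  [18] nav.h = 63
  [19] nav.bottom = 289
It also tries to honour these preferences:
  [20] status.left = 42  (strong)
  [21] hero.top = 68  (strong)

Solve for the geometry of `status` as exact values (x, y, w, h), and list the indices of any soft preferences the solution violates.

1. status.x = 42  [panel.left = status.left]
2. status.w = 239  [panel.w = status.w]
3. status.y = 173  [status.top = panel.bottom + 4]
4. status.h = 38  [nav.top = status.bottom + 15]

status = (x=42, y=173, w=239, h=38)
violated soft preferences: none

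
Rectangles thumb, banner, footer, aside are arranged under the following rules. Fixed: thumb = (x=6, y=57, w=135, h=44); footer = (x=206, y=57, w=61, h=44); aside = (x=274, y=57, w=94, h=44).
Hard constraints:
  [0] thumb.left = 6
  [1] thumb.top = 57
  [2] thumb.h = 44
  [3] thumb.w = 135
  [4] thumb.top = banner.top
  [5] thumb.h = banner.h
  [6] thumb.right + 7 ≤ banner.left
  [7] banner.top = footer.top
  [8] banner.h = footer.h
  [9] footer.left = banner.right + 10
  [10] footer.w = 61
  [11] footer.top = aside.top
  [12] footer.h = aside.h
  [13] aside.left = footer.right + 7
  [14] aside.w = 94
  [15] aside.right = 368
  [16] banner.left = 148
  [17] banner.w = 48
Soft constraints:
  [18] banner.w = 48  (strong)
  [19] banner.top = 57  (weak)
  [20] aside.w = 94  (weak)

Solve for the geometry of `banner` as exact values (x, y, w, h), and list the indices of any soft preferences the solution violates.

banner = (x=148, y=57, w=48, h=44)
violated soft preferences: none

1. banner.y = 57  [thumb.top = banner.top]
2. banner.h = 44  [thumb.h = banner.h]
3. banner.x = 148  [banner.left = 148]
4. banner.w = 48  [banner.w = 48]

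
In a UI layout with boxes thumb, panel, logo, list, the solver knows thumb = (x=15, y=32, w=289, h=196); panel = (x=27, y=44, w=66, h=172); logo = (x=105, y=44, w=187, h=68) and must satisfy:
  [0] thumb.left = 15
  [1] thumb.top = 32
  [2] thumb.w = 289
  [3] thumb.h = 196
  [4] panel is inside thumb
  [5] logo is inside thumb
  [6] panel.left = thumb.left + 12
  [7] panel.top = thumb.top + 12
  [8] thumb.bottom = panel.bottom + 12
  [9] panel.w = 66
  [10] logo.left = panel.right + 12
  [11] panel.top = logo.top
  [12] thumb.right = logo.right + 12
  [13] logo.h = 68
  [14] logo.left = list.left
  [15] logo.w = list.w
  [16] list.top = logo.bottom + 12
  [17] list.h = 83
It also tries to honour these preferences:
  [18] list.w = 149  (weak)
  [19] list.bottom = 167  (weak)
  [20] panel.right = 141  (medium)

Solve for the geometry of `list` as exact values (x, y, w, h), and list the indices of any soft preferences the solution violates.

list = (x=105, y=124, w=187, h=83)
violated soft preferences: 18, 19, 20

1. list.x = 105  [logo.left = list.left]
2. list.w = 187  [logo.w = list.w]
3. list.y = 124  [list.top = logo.bottom + 12]
4. list.h = 83  [list.h = 83]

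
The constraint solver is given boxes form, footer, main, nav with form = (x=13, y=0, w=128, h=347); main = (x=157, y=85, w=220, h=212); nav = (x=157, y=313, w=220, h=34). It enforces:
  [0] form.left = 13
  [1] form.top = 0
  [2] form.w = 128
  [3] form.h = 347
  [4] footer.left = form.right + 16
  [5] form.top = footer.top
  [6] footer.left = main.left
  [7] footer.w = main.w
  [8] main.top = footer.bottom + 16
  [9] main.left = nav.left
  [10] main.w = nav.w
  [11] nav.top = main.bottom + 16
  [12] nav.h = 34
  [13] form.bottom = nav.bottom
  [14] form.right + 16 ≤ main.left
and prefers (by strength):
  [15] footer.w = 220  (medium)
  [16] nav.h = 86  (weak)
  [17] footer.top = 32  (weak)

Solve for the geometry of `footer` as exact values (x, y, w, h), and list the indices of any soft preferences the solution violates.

1. footer.x = 157  [footer.left = form.right + 16]
2. footer.y = 0  [form.top = footer.top]
3. footer.w = 220  [footer.w = main.w]
4. footer.h = 69  [main.top = footer.bottom + 16]

footer = (x=157, y=0, w=220, h=69)
violated soft preferences: 16, 17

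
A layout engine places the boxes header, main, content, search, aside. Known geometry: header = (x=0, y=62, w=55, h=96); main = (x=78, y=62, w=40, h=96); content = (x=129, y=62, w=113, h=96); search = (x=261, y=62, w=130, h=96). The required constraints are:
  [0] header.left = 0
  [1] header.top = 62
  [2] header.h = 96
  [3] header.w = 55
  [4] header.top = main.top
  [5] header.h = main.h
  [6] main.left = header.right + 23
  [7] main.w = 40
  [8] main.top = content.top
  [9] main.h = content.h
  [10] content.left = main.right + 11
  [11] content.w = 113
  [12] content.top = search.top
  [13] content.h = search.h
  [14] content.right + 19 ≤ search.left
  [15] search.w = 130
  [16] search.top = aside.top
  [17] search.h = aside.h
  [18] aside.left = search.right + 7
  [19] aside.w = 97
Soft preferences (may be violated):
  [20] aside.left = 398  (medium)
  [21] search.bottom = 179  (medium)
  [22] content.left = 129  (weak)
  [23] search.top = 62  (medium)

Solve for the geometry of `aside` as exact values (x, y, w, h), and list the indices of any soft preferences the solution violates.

aside = (x=398, y=62, w=97, h=96)
violated soft preferences: 21

1. aside.y = 62  [search.top = aside.top]
2. aside.h = 96  [search.h = aside.h]
3. aside.x = 398  [aside.left = search.right + 7]
4. aside.w = 97  [aside.w = 97]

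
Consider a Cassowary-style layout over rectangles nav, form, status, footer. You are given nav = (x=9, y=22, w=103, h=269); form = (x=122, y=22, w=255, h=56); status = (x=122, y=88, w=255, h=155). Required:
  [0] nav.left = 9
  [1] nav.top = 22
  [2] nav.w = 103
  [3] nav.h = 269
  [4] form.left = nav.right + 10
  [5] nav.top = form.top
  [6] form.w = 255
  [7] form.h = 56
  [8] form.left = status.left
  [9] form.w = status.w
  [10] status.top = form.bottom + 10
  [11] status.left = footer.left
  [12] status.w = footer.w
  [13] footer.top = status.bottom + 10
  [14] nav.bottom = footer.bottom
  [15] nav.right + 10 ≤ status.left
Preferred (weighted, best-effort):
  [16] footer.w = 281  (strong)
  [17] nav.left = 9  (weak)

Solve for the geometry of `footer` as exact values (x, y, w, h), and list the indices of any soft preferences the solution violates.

footer = (x=122, y=253, w=255, h=38)
violated soft preferences: 16

1. footer.x = 122  [status.left = footer.left]
2. footer.w = 255  [status.w = footer.w]
3. footer.y = 253  [footer.top = status.bottom + 10]
4. footer.h = 38  [nav.bottom = footer.bottom]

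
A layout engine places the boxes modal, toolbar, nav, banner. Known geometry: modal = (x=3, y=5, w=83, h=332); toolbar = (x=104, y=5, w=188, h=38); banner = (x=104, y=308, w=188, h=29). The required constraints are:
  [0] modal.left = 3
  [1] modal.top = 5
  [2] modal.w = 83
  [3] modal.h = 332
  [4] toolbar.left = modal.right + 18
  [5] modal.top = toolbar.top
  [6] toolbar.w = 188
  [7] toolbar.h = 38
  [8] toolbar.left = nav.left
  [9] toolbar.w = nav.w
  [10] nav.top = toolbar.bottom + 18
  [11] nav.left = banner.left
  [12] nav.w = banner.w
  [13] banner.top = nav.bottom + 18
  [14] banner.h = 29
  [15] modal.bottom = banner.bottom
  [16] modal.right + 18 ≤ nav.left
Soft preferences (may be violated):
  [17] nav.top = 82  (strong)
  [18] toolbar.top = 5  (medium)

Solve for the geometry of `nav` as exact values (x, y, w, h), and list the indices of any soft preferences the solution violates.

nav = (x=104, y=61, w=188, h=229)
violated soft preferences: 17

1. nav.x = 104  [toolbar.left = nav.left]
2. nav.w = 188  [toolbar.w = nav.w]
3. nav.y = 61  [nav.top = toolbar.bottom + 18]
4. nav.h = 229  [banner.top = nav.bottom + 18]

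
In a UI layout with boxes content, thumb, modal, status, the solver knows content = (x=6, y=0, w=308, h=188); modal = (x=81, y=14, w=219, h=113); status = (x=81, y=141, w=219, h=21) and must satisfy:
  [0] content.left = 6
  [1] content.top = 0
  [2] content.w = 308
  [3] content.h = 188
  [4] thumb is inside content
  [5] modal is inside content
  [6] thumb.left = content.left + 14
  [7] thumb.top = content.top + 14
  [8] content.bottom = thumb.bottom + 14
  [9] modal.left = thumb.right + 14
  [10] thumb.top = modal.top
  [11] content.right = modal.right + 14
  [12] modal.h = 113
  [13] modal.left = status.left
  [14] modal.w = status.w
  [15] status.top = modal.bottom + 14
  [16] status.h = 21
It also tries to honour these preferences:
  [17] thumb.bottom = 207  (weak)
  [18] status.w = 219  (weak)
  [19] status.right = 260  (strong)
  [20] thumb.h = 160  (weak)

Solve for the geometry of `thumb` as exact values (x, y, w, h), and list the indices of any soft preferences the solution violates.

1. thumb.x = 20  [thumb.left = content.left + 14]
2. thumb.y = 14  [thumb.top = content.top + 14]
3. thumb.h = 160  [content.bottom = thumb.bottom + 14]
4. thumb.w = 47  [modal.left = thumb.right + 14]

thumb = (x=20, y=14, w=47, h=160)
violated soft preferences: 17, 19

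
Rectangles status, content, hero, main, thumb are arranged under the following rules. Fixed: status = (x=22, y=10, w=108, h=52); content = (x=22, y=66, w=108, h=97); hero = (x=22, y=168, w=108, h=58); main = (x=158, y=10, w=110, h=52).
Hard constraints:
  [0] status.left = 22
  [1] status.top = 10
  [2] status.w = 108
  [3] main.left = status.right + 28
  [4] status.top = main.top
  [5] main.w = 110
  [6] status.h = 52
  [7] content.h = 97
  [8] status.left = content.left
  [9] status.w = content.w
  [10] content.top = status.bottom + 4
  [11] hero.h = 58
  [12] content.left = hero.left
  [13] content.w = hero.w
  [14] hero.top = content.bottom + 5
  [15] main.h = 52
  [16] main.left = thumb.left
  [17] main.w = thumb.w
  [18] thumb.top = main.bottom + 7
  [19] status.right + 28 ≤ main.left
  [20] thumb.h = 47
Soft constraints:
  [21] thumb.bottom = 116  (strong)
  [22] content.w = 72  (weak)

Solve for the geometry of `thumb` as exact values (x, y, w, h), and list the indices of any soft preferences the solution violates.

1. thumb.x = 158  [main.left = thumb.left]
2. thumb.w = 110  [main.w = thumb.w]
3. thumb.y = 69  [thumb.top = main.bottom + 7]
4. thumb.h = 47  [thumb.h = 47]

thumb = (x=158, y=69, w=110, h=47)
violated soft preferences: 22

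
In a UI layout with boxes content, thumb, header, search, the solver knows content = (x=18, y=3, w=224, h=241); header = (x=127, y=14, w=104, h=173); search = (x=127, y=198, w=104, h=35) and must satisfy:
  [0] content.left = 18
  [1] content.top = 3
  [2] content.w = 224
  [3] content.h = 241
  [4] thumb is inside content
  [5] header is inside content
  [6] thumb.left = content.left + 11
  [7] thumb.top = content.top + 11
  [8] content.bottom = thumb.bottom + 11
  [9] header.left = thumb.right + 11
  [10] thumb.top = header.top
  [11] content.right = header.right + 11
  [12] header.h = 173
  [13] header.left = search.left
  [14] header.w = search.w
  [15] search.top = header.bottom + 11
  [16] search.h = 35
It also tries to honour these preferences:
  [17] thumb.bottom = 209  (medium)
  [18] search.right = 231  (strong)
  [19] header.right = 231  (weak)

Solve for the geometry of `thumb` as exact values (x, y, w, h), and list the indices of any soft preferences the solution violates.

thumb = (x=29, y=14, w=87, h=219)
violated soft preferences: 17

1. thumb.x = 29  [thumb.left = content.left + 11]
2. thumb.y = 14  [thumb.top = content.top + 11]
3. thumb.h = 219  [content.bottom = thumb.bottom + 11]
4. thumb.w = 87  [header.left = thumb.right + 11]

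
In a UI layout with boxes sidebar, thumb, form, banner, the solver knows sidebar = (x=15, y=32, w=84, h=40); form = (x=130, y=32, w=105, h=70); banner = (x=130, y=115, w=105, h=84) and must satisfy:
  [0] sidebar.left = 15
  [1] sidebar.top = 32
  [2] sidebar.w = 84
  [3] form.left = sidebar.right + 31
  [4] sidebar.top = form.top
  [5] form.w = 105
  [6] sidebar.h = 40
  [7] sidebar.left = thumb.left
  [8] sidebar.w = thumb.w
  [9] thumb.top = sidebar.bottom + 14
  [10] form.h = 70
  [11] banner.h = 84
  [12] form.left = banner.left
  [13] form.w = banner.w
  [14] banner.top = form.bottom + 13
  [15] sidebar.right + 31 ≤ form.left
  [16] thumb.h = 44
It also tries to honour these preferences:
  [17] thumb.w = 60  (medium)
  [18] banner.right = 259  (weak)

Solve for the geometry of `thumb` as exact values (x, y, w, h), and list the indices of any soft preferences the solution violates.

thumb = (x=15, y=86, w=84, h=44)
violated soft preferences: 17, 18

1. thumb.x = 15  [sidebar.left = thumb.left]
2. thumb.w = 84  [sidebar.w = thumb.w]
3. thumb.y = 86  [thumb.top = sidebar.bottom + 14]
4. thumb.h = 44  [thumb.h = 44]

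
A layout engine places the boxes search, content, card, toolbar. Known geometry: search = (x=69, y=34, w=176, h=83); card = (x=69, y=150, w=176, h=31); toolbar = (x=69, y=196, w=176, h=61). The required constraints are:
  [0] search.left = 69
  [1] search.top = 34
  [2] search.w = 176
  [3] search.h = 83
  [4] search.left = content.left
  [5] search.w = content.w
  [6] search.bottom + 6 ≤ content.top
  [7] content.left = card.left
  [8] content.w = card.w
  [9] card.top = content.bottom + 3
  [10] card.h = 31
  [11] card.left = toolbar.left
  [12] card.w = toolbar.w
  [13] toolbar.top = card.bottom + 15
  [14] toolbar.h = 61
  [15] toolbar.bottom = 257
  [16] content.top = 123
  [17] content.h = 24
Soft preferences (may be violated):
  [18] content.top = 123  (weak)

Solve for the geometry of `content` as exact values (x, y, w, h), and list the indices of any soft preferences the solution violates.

content = (x=69, y=123, w=176, h=24)
violated soft preferences: none

1. content.x = 69  [search.left = content.left]
2. content.w = 176  [search.w = content.w]
3. content.y = 123  [content.top = 123]
4. content.h = 24  [content.h = 24]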